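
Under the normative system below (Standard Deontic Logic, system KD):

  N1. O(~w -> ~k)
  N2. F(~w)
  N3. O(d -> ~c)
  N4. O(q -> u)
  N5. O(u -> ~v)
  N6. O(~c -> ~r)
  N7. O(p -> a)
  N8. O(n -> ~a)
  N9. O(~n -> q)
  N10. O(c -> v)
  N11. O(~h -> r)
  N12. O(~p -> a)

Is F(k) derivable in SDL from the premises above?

Premise 1 is O(~w -> ~k), but O(~w) is not derivable from the premises, so it does not yield O(~k).
No other premise forces O(~k). An ideal world satisfying every premise can still have k true, so F(k) is not derivable.

No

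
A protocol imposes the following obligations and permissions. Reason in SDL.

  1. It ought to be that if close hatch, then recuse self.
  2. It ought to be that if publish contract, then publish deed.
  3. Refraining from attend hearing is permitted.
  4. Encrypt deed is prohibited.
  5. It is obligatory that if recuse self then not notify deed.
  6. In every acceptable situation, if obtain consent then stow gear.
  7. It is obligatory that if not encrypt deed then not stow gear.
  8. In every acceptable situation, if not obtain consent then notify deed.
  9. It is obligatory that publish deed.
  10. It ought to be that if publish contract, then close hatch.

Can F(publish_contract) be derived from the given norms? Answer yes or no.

Premise 4, F(encrypt_deed), is equivalent to O(¬encrypt_deed).
With premise 7, O(¬encrypt_deed → ¬stow_gear), the K-axiom yields O(¬stow_gear).
Premise 6 is O(obtain_consent → stow_gear); contrapositively O(¬stow_gear → ¬obtain_consent). Since O(¬stow_gear) holds, K gives O(¬obtain_consent).
Premise 8 is O(¬obtain_consent → notify_deed); since O(¬obtain_consent), deontic closure gives O(notify_deed).
Premise 5, O(recuse_self → ¬notify_deed), contraposes to O(notify_deed → ¬recuse_self); with O(notify_deed) we get O(¬recuse_self).
Premise 1, O(close_hatch → recuse_self), contraposes to O(¬recuse_self → ¬close_hatch); with O(¬recuse_self) we get O(¬close_hatch).
Premise 10 is O(publish_contract → close_hatch); contrapositively O(¬close_hatch → ¬publish_contract). Since O(¬close_hatch) holds, K gives O(¬publish_contract).
Premises 2, 3, 9 do not contribute to this derivation.
So O(¬publish_contract) holds, i.e. F(publish_contract). The claim follows.

Yes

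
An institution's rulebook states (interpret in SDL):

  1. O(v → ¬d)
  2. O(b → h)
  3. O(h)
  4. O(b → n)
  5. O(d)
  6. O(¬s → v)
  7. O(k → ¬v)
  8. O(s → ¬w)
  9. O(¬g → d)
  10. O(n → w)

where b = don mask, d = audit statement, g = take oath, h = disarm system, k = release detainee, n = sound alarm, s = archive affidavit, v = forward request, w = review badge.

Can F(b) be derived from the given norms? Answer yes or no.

Yes

From premise 5 we have O(d).
Premise 1 is O(v → ¬d); contrapositively O(d → ¬v). Since O(d) holds, K gives O(¬v).
Premise 6 is O(¬s → v); contrapositively O(¬v → s). Since O(¬v) holds, K gives O(s).
From O(s) and premise 8, O(s → ¬w), we obtain O(¬w).
The contrapositive of premise 10 (O(n → w)) is O(¬w → ¬n), and O(¬w) is already established, so O(¬n).
The contrapositive of premise 4 (O(b → n)) is O(¬n → ¬b), and O(¬n) is already established, so O(¬b).
Premises 2, 3, 7, 9 do not contribute to this derivation.
So O(¬b) holds, i.e. F(b). The claim follows.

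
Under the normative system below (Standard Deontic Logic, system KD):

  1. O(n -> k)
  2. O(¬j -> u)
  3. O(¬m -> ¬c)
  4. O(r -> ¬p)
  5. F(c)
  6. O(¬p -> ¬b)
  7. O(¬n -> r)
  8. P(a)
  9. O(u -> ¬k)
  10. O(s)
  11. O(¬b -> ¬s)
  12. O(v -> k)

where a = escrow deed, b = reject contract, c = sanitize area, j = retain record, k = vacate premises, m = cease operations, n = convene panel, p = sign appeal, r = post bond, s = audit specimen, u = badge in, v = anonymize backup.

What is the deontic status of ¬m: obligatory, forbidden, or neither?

Neither

Premise 3 is O(¬m -> ¬c); even if O(¬c) held, inferring O(¬m) would be affirming the consequent — invalid.
No premise or chain of K-axiom applications forces O(¬m), and none forces O(m). So ¬m is neither obligatory nor forbidden under these norms.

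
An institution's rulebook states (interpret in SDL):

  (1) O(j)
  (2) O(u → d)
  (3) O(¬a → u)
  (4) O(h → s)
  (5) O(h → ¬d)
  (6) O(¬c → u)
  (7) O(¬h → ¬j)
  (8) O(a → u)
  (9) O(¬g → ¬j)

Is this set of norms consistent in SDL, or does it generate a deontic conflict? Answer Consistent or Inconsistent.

By case analysis on ¬a: premise 3 gives O(¬a → u) and premise 8 gives O(a → u), so O(u) either way.
With premise 2, O(u → d), the K-axiom yields O(d).
Premise 5 is O(h → ¬d); contrapositively O(d → ¬h). Since O(d) holds, K gives O(¬h).
Applying K to premise 7 (O(¬h → ¬j)) and O(¬h) yields O(¬j).
But premise 1 directly asserts O(j).
We now have both O(¬j) and O(j) — j is simultaneously obligatory and forbidden, violating the D-axiom.

Inconsistent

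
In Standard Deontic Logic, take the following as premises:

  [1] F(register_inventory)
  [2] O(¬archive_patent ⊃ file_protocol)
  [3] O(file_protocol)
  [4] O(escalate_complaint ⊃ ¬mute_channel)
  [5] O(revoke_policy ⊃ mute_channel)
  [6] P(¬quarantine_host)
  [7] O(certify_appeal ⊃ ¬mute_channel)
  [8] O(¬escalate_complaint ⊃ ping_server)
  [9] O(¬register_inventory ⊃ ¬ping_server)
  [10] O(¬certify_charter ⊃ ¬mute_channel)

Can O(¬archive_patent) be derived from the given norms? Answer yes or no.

Premise 2 is O(¬archive_patent ⊃ file_protocol); even if O(file_protocol) held, inferring O(¬archive_patent) would be affirming the consequent — invalid.
No other premise forces O(¬archive_patent). An ideal world satisfying every premise can still have ¬archive_patent false, so O(¬archive_patent) is not derivable.

No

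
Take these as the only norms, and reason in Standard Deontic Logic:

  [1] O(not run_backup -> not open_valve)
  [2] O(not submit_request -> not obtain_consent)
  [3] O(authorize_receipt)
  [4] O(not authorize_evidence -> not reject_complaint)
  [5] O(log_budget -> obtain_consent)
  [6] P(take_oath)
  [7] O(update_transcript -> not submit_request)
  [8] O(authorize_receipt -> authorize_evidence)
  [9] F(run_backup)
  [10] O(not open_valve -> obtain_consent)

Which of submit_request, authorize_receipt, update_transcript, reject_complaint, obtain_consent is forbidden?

Premise 9 is F(run_backup), i.e. O(not run_backup).
Applying K to premise 1 (O(not run_backup -> not open_valve)) and O(not run_backup) yields O(not open_valve).
Applying K to premise 10 (O(not open_valve -> obtain_consent)) and O(not open_valve) yields O(obtain_consent).
Premise 2, O(not submit_request -> not obtain_consent), contraposes to O(obtain_consent -> submit_request); with O(obtain_consent) we get O(submit_request).
The contrapositive of premise 7 (O(update_transcript -> not submit_request)) is O(submit_request -> not update_transcript), and O(submit_request) is already established, so O(not update_transcript).
So O(not update_transcript) holds, i.e. update_transcript is forbidden. None of the other listed options is forbidden under the premises.

update_transcript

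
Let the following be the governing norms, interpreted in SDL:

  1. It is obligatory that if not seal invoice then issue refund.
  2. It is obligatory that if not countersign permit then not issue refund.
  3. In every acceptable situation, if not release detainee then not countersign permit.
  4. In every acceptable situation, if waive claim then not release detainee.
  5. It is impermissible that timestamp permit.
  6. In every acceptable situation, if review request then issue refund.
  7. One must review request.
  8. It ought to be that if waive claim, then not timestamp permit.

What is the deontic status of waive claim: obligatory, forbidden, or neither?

Premise 7 gives O(review_request).
Premise 6 is O(review_request → issue_refund); since O(review_request), deontic closure gives O(issue_refund).
The contrapositive of premise 2 (O(¬countersign_permit → ¬issue_refund)) is O(issue_refund → countersign_permit), and O(issue_refund) is already established, so O(countersign_permit).
Premise 3 is O(¬release_detainee → ¬countersign_permit); contrapositively O(countersign_permit → release_detainee). Since O(countersign_permit) holds, K gives O(release_detainee).
Premise 4, O(waive_claim → ¬release_detainee), contraposes to O(release_detainee → ¬waive_claim); with O(release_detainee) we get O(¬waive_claim).
Premises 1, 5, 8 do not contribute to this derivation.
Thus O(¬waive_claim), which is F(waive_claim): waive_claim is forbidden.

Forbidden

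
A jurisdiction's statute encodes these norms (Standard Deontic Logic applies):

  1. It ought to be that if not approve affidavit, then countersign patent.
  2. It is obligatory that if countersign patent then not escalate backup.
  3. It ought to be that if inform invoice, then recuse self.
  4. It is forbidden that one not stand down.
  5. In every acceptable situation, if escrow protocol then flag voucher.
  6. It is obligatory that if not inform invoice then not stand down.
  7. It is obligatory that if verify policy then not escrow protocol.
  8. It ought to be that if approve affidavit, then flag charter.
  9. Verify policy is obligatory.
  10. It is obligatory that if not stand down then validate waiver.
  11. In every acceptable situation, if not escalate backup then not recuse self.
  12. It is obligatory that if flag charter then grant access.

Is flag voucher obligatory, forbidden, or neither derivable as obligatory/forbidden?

Neither

Premise 5 is O(escrow_protocol → flag_voucher), but O(escrow_protocol) is not derivable from the premises, so it does not yield O(flag_voucher).
No premise or chain of K-axiom applications forces O(flag_voucher), and none forces O(¬flag_voucher). So flag_voucher is neither obligatory nor forbidden under these norms.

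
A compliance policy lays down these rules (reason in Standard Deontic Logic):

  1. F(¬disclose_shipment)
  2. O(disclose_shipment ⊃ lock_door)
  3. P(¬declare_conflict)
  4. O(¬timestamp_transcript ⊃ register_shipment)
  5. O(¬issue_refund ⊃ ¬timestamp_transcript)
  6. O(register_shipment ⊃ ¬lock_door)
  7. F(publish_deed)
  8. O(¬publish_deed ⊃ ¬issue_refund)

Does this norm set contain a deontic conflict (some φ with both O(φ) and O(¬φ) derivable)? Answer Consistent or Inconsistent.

Inconsistent

Premise 1 is F(¬disclose_shipment), i.e. O(disclose_shipment).
With premise 2, O(disclose_shipment ⊃ lock_door), the K-axiom yields O(lock_door).
Premise 6 is O(register_shipment ⊃ ¬lock_door); contrapositively O(lock_door ⊃ ¬register_shipment). Since O(lock_door) holds, K gives O(¬register_shipment).
Premise 4, O(¬timestamp_transcript ⊃ register_shipment), contraposes to O(¬register_shipment ⊃ timestamp_transcript); with O(¬register_shipment) we get O(timestamp_transcript).
The contrapositive of premise 5 (O(¬issue_refund ⊃ ¬timestamp_transcript)) is O(timestamp_transcript ⊃ issue_refund), and O(timestamp_transcript) is already established, so O(issue_refund).
The contrapositive of premise 8 (O(¬publish_deed ⊃ ¬issue_refund)) is O(issue_refund ⊃ publish_deed), and O(issue_refund) is already established, so O(publish_deed).
However, F(publish_deed) at premise 7 amounts to O(¬publish_deed).
We now have both O(publish_deed) and O(¬publish_deed) — publish_deed is simultaneously obligatory and forbidden, violating the D-axiom.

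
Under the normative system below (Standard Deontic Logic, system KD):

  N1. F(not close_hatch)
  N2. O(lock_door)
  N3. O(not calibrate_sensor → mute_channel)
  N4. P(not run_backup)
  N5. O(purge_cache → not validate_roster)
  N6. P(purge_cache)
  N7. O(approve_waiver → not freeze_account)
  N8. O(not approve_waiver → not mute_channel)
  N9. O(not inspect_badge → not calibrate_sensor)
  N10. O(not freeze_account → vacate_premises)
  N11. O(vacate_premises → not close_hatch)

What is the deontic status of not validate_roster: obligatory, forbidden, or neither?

Premise 5 is O(purge_cache → not validate_roster), but O(purge_cache) is not derivable from the premises (the permission P(purge_cache) asserts only not O(not purge_cache), not O(purge_cache)), so it does not yield O(not validate_roster).
No premise or chain of K-axiom applications forces O(not validate_roster), and none forces O(validate_roster). So not validate_roster is neither obligatory nor forbidden under these norms.

Neither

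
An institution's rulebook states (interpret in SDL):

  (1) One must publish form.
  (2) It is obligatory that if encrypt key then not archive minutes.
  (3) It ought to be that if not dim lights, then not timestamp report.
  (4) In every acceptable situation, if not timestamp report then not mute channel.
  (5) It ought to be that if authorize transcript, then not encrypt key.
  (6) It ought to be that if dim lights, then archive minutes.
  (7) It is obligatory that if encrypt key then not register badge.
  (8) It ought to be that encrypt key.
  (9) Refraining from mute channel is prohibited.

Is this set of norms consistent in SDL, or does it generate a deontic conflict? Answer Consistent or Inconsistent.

F(¬mute_channel) at premise 9 means O(mute_channel).
Premise 4, O(¬timestamp_report → ¬mute_channel), contraposes to O(mute_channel → timestamp_report); with O(mute_channel) we get O(timestamp_report).
The contrapositive of premise 3 (O(¬dim_lights → ¬timestamp_report)) is O(timestamp_report → dim_lights), and O(timestamp_report) is already established, so O(dim_lights).
Premise 6 is O(dim_lights → archive_minutes); since O(dim_lights), deontic closure gives O(archive_minutes).
Premise 2 is O(encrypt_key → ¬archive_minutes); contrapositively O(archive_minutes → ¬encrypt_key). Since O(archive_minutes) holds, K gives O(¬encrypt_key).
However, premise 8 gives O(encrypt_key).
We now have both O(¬encrypt_key) and O(encrypt_key) — encrypt_key is simultaneously obligatory and forbidden, violating the D-axiom.

Inconsistent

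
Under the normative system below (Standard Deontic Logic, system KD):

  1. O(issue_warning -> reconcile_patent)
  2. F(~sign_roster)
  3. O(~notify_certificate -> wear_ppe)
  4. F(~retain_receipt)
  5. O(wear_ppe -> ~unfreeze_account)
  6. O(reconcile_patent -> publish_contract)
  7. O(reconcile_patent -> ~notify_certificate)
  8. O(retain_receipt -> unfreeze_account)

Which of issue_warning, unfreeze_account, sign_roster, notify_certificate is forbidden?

issue_warning

Premise 4 is F(~retain_receipt), i.e. O(retain_receipt).
Premise 8 is O(retain_receipt -> unfreeze_account); since O(retain_receipt), deontic closure gives O(unfreeze_account).
Premise 5, O(wear_ppe -> ~unfreeze_account), contraposes to O(unfreeze_account -> ~wear_ppe); with O(unfreeze_account) we get O(~wear_ppe).
Premise 3 is O(~notify_certificate -> wear_ppe); contrapositively O(~wear_ppe -> notify_certificate). Since O(~wear_ppe) holds, K gives O(notify_certificate).
The contrapositive of premise 7 (O(reconcile_patent -> ~notify_certificate)) is O(notify_certificate -> ~reconcile_patent), and O(notify_certificate) is already established, so O(~reconcile_patent).
Premise 1 is O(issue_warning -> reconcile_patent); contrapositively O(~reconcile_patent -> ~issue_warning). Since O(~reconcile_patent) holds, K gives O(~issue_warning).
So O(~issue_warning) holds, i.e. issue_warning is forbidden. None of the other listed options is forbidden under the premises.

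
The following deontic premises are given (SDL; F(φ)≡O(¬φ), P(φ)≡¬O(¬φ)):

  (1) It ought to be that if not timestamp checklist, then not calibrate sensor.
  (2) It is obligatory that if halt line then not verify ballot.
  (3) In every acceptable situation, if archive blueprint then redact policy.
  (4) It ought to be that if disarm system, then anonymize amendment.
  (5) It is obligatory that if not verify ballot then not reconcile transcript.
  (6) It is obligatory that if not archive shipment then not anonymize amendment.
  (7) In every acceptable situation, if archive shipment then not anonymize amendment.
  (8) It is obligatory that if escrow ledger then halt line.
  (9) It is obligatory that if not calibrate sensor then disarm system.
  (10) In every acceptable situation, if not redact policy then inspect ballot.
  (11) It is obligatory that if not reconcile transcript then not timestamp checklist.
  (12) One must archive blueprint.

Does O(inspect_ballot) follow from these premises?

Premise 10 is O(¬redact_policy → inspect_ballot), but O(¬redact_policy) is not derivable from the premises, so it does not yield O(inspect_ballot).
No other premise forces O(inspect_ballot). An ideal world satisfying every premise can still have inspect_ballot false, so O(inspect_ballot) is not derivable.

No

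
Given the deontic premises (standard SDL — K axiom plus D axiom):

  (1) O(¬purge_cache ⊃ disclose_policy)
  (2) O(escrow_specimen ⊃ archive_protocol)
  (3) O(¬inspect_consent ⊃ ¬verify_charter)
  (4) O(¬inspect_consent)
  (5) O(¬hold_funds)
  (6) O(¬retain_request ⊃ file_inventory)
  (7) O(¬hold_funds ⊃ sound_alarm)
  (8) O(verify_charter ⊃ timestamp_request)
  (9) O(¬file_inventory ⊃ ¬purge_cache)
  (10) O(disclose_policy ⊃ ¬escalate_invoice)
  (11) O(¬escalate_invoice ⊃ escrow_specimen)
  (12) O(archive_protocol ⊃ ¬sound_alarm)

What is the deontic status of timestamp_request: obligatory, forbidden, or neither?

Neither

Premise 8 is O(verify_charter ⊃ timestamp_request), but O(verify_charter) is not derivable from the premises, so it does not yield O(timestamp_request).
No premise or chain of K-axiom applications forces O(timestamp_request), and none forces O(¬timestamp_request). So timestamp_request is neither obligatory nor forbidden under these norms.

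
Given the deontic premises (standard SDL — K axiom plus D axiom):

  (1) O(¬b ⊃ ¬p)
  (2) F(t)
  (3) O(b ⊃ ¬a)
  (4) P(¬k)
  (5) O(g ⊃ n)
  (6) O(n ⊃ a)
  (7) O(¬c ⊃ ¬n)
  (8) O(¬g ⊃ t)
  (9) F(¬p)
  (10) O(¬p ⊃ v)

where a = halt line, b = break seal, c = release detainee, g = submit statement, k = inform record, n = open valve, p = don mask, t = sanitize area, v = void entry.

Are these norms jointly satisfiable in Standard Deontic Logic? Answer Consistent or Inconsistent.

Inconsistent

Premise 9 is F(¬p), i.e. O(p).
Premise 1 is O(¬b ⊃ ¬p); contrapositively O(p ⊃ b). Since O(p) holds, K gives O(b).
Applying K to premise 3 (O(b ⊃ ¬a)) and O(b) yields O(¬a).
The contrapositive of premise 6 (O(n ⊃ a)) is O(¬a ⊃ ¬n), and O(¬a) is already established, so O(¬n).
Premise 5, O(g ⊃ n), contraposes to O(¬n ⊃ ¬g); with O(¬n) we get O(¬g).
Applying K to premise 8 (O(¬g ⊃ t)) and O(¬g) yields O(t).
However, F(t) at premise 2 amounts to O(¬t).
We now have both O(t) and O(¬t) — t is simultaneously obligatory and forbidden, violating the D-axiom.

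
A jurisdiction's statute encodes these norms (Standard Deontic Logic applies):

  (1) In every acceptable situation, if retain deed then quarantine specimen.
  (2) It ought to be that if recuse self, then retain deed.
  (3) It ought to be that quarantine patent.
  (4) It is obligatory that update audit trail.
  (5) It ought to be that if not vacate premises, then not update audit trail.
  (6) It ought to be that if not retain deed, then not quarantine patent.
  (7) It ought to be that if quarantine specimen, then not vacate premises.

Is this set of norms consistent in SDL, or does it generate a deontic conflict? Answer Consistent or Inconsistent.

Premise 3 states O(quarantine_patent) outright.
Premise 6 is O(¬retain_deed → ¬quarantine_patent); contrapositively O(quarantine_patent → retain_deed). Since O(quarantine_patent) holds, K gives O(retain_deed).
With premise 1, O(retain_deed → quarantine_specimen), the K-axiom yields O(quarantine_specimen).
Applying K to premise 7 (O(quarantine_specimen → ¬vacate_premises)) and O(quarantine_specimen) yields O(¬vacate_premises).
Applying K to premise 5 (O(¬vacate_premises → ¬update_audit_trail)) and O(¬vacate_premises) yields O(¬update_audit_trail).
Yet premise 4 states O(update_audit_trail).
We now have both O(¬update_audit_trail) and O(update_audit_trail) — update_audit_trail is simultaneously obligatory and forbidden, violating the D-axiom.

Inconsistent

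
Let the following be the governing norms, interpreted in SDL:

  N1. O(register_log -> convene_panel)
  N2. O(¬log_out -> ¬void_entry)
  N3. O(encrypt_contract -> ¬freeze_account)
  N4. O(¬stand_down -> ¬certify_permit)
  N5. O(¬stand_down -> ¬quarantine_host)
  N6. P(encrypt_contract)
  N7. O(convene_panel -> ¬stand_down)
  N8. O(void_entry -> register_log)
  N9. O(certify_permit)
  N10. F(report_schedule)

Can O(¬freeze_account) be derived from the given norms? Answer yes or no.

No

Premise 3 is O(encrypt_contract -> ¬freeze_account), but O(encrypt_contract) is not derivable from the premises (the permission P(encrypt_contract) asserts only ¬O(¬encrypt_contract), not O(encrypt_contract)), so it does not yield O(¬freeze_account).
No other premise forces O(¬freeze_account). An ideal world satisfying every premise can still have ¬freeze_account false, so O(¬freeze_account) is not derivable.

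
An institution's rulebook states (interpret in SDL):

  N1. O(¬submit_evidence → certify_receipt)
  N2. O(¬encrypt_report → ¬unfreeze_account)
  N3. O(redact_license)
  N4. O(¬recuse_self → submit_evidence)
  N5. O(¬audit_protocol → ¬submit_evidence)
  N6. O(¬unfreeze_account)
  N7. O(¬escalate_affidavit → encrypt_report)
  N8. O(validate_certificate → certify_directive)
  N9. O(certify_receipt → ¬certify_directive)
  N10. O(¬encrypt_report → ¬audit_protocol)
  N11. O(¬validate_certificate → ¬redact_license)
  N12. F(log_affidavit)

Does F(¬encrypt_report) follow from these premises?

Premise 3 states O(redact_license) outright.
Premise 11, O(¬validate_certificate → ¬redact_license), contraposes to O(redact_license → validate_certificate); with O(redact_license) we get O(validate_certificate).
With premise 8, O(validate_certificate → certify_directive), the K-axiom yields O(certify_directive).
Premise 9, O(certify_receipt → ¬certify_directive), contraposes to O(certify_directive → ¬certify_receipt); with O(certify_directive) we get O(¬certify_receipt).
Premise 1, O(¬submit_evidence → certify_receipt), contraposes to O(¬certify_receipt → submit_evidence); with O(¬certify_receipt) we get O(submit_evidence).
Premise 5, O(¬audit_protocol → ¬submit_evidence), contraposes to O(submit_evidence → audit_protocol); with O(submit_evidence) we get O(audit_protocol).
Premise 10 is O(¬encrypt_report → ¬audit_protocol); contrapositively O(audit_protocol → encrypt_report). Since O(audit_protocol) holds, K gives O(encrypt_report).
Premises 2, 4, 6, 7, 12 do not contribute to this derivation.
So O(encrypt_report) holds, i.e. F(¬encrypt_report). The claim follows.

Yes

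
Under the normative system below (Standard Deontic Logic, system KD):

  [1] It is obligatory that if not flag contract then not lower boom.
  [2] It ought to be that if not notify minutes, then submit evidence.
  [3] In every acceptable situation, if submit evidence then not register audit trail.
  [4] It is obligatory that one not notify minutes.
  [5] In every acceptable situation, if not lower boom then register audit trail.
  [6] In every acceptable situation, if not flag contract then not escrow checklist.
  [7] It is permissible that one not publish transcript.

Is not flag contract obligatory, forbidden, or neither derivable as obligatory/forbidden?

Forbidden

From premise 4 we have O(¬notify_minutes).
From O(¬notify_minutes) and premise 2, O(¬notify_minutes → submit_evidence), we obtain O(submit_evidence).
Applying K to premise 3 (O(submit_evidence → ¬register_audit_trail)) and O(submit_evidence) yields O(¬register_audit_trail).
The contrapositive of premise 5 (O(¬lower_boom → register_audit_trail)) is O(¬register_audit_trail → lower_boom), and O(¬register_audit_trail) is already established, so O(lower_boom).
Premise 1 is O(¬flag_contract → ¬lower_boom); contrapositively O(lower_boom → flag_contract). Since O(lower_boom) holds, K gives O(flag_contract).
Premises 6, 7 do not contribute to this derivation.
Thus O(flag_contract), which is F(¬flag_contract): ¬flag_contract is forbidden.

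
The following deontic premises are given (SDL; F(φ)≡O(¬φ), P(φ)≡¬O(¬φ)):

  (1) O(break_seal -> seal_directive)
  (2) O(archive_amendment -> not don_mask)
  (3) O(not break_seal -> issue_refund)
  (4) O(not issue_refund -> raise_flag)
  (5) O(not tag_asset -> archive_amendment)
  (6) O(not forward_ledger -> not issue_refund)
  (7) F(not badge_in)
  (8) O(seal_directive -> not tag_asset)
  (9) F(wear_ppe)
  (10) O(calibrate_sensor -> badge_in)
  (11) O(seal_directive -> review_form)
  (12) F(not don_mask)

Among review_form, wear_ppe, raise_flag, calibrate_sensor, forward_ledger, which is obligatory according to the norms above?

Premise 12, F(not don_mask), is equivalent to O(don_mask).
The contrapositive of premise 2 (O(archive_amendment -> not don_mask)) is O(don_mask -> not archive_amendment), and O(don_mask) is already established, so O(not archive_amendment).
Premise 5, O(not tag_asset -> archive_amendment), contraposes to O(not archive_amendment -> tag_asset); with O(not archive_amendment) we get O(tag_asset).
Premise 8 is O(seal_directive -> not tag_asset); contrapositively O(tag_asset -> not seal_directive). Since O(tag_asset) holds, K gives O(not seal_directive).
The contrapositive of premise 1 (O(break_seal -> seal_directive)) is O(not seal_directive -> not break_seal), and O(not seal_directive) is already established, so O(not break_seal).
Applying K to premise 3 (O(not break_seal -> issue_refund)) and O(not break_seal) yields O(issue_refund).
Premise 6 is O(not forward_ledger -> not issue_refund); contrapositively O(issue_refund -> forward_ledger). Since O(issue_refund) holds, K gives O(forward_ledger).
So O(forward_ledger) holds — forward_ledger is obligatory. None of the other listed options is made obligatory by any chain of premises.

forward_ledger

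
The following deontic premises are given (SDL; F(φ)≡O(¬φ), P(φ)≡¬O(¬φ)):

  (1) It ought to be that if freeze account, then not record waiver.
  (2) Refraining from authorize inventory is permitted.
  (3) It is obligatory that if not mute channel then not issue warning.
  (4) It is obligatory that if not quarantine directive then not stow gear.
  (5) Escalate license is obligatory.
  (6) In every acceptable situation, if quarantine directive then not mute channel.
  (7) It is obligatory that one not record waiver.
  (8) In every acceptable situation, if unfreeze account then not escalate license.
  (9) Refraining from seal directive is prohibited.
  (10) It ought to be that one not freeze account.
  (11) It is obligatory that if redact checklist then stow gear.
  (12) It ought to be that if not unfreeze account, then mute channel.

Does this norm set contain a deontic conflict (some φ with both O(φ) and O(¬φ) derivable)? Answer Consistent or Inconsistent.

Premise 1 is O(freeze_account → ¬record_waiver); even if O(¬record_waiver) held, inferring O(freeze_account) would be affirming the consequent — invalid.
So O(freeze_account) is not derivable, and the apparent clash with O(¬freeze_account) does not arise.
A world satisfying every obligation exists (e.g. authorize_inventory=false, escalate_license=true, freeze_account=false, issue_warning=false, mute_channel=true, quarantine_directive=false, record_waiver=false, redact_checklist=false, seal_directive=true, stow_gear=false, unfreeze_account=false); no atom is both obligatory and forbidden, so the set is consistent.

Consistent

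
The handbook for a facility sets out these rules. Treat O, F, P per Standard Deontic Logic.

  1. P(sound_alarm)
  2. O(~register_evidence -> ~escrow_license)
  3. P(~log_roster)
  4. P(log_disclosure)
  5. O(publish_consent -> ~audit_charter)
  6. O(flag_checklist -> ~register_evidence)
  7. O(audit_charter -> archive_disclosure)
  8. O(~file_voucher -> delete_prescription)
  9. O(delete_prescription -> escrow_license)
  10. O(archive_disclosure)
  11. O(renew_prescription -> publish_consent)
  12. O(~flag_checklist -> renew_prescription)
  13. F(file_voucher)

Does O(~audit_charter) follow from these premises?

Premise 13 is F(file_voucher), i.e. O(~file_voucher).
With premise 8, O(~file_voucher -> delete_prescription), the K-axiom yields O(delete_prescription).
From O(delete_prescription) and premise 9, O(delete_prescription -> escrow_license), we obtain O(escrow_license).
The contrapositive of premise 2 (O(~register_evidence -> ~escrow_license)) is O(escrow_license -> register_evidence), and O(escrow_license) is already established, so O(register_evidence).
Premise 6 is O(flag_checklist -> ~register_evidence); contrapositively O(register_evidence -> ~flag_checklist). Since O(register_evidence) holds, K gives O(~flag_checklist).
Premise 12 is O(~flag_checklist -> renew_prescription); since O(~flag_checklist), deontic closure gives O(renew_prescription).
With premise 11, O(renew_prescription -> publish_consent), the K-axiom yields O(publish_consent).
From O(publish_consent) and premise 5, O(publish_consent -> ~audit_charter), we obtain O(~audit_charter).
Premises 1, 3, 4, 7, 10 do not contribute to this derivation.
So O(~audit_charter) follows.

Yes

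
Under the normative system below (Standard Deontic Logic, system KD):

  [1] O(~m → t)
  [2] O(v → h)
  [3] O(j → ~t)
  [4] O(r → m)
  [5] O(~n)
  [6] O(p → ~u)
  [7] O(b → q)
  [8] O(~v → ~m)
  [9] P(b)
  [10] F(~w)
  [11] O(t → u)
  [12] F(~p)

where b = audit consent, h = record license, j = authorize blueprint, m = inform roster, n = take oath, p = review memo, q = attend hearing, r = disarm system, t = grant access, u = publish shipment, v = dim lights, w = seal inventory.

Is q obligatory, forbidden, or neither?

Premise 7 is O(b → q), but O(b) is not derivable from the premises (the permission P(b) asserts only ~O(~b), not O(b)), so it does not yield O(q).
No premise or chain of K-axiom applications forces O(q), and none forces O(~q). So q is neither obligatory nor forbidden under these norms.

Neither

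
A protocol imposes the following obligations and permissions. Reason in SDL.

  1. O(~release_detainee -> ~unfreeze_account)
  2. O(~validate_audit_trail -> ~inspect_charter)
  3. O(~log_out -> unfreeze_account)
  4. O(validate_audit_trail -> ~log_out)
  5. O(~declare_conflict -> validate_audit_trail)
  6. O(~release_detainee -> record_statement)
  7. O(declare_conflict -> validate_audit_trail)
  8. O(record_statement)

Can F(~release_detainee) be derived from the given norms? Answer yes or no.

Premises 7 and 5 are O(declare_conflict -> validate_audit_trail) and O(~declare_conflict -> validate_audit_trail); every ideal world satisfies declare_conflict or ~declare_conflict, so in either case validate_audit_trail holds — hence O(validate_audit_trail).
From O(validate_audit_trail) and premise 4, O(validate_audit_trail -> ~log_out), we obtain O(~log_out).
From O(~log_out) and premise 3, O(~log_out -> unfreeze_account), we obtain O(unfreeze_account).
Premise 1, O(~release_detainee -> ~unfreeze_account), contraposes to O(unfreeze_account -> release_detainee); with O(unfreeze_account) we get O(release_detainee).
Premises 2, 6, 8 do not contribute to this derivation.
So O(release_detainee) holds, i.e. F(~release_detainee). The claim follows.

Yes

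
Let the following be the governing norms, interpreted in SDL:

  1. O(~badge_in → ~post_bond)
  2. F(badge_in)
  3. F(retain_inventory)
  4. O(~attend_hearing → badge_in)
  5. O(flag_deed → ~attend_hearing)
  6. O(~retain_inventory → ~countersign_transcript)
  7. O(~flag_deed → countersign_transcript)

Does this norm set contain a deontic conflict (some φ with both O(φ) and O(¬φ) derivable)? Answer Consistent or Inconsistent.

Premise 3 is F(retain_inventory), i.e. O(~retain_inventory).
With premise 6, O(~retain_inventory → ~countersign_transcript), the K-axiom yields O(~countersign_transcript).
The contrapositive of premise 7 (O(~flag_deed → countersign_transcript)) is O(~countersign_transcript → flag_deed), and O(~countersign_transcript) is already established, so O(flag_deed).
Applying K to premise 5 (O(flag_deed → ~attend_hearing)) and O(flag_deed) yields O(~attend_hearing).
From O(~attend_hearing) and premise 4, O(~attend_hearing → badge_in), we obtain O(badge_in).
But premise 2, F(badge_in), means O(~badge_in).
We now have both O(badge_in) and O(~badge_in) — badge_in is simultaneously obligatory and forbidden, violating the D-axiom.

Inconsistent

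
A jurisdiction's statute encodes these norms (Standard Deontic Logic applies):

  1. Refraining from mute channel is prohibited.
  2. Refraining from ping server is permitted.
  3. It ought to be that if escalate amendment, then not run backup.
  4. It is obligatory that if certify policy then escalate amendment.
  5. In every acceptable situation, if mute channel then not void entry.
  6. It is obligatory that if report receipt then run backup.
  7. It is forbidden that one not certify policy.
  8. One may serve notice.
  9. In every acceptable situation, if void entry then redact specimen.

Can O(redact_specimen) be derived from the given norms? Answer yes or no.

No

Premise 9 is O(void_entry → redact_specimen), but O(void_entry) is not derivable from the premises, so it does not yield O(redact_specimen).
No other premise forces O(redact_specimen). An ideal world satisfying every premise can still have redact_specimen false, so O(redact_specimen) is not derivable.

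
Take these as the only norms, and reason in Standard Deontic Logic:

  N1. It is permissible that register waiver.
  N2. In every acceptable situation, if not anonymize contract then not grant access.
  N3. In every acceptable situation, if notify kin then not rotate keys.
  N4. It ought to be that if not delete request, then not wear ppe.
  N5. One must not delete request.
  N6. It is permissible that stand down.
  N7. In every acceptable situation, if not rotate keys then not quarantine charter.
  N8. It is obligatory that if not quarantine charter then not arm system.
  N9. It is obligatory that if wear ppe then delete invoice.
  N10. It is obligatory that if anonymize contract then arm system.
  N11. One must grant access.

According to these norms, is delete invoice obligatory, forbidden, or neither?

Premise 9 is O(wear_ppe → delete_invoice), but O(wear_ppe) is not derivable from the premises, so it does not yield O(delete_invoice).
No premise or chain of K-axiom applications forces O(delete_invoice), and none forces O(¬delete_invoice). So delete_invoice is neither obligatory nor forbidden under these norms.

Neither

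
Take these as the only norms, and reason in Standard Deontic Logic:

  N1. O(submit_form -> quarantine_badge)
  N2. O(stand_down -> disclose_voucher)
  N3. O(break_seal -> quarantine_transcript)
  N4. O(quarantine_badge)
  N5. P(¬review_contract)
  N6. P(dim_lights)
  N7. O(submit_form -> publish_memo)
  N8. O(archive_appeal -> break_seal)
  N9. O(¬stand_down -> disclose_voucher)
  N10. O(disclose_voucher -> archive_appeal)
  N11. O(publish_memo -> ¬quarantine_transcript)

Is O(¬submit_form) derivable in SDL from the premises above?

Yes

By case analysis on ¬stand_down: premise 9 gives O(¬stand_down -> disclose_voucher) and premise 2 gives O(stand_down -> disclose_voucher), so O(disclose_voucher) either way.
With premise 10, O(disclose_voucher -> archive_appeal), the K-axiom yields O(archive_appeal).
With premise 8, O(archive_appeal -> break_seal), the K-axiom yields O(break_seal).
With premise 3, O(break_seal -> quarantine_transcript), the K-axiom yields O(quarantine_transcript).
The contrapositive of premise 11 (O(publish_memo -> ¬quarantine_transcript)) is O(quarantine_transcript -> ¬publish_memo), and O(quarantine_transcript) is already established, so O(¬publish_memo).
Premise 7 is O(submit_form -> publish_memo); contrapositively O(¬publish_memo -> ¬submit_form). Since O(¬publish_memo) holds, K gives O(¬submit_form).
Premises 1, 4, 5, 6 do not contribute to this derivation.
So O(¬submit_form) follows.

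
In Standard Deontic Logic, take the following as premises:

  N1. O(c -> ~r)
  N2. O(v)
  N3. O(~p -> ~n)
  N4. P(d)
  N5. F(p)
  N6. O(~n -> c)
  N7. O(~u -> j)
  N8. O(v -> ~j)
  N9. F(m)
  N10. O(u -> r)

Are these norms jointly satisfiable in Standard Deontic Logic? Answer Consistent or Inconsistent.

Premise 2 gives O(v).
Applying K to premise 8 (O(v -> ~j)) and O(v) yields O(~j).
Premise 7 is O(~u -> j); contrapositively O(~j -> u). Since O(~j) holds, K gives O(u).
Applying K to premise 10 (O(u -> r)) and O(u) yields O(r).
The contrapositive of premise 1 (O(c -> ~r)) is O(r -> ~c), and O(r) is already established, so O(~c).
The contrapositive of premise 6 (O(~n -> c)) is O(~c -> n), and O(~c) is already established, so O(n).
Premise 3, O(~p -> ~n), contraposes to O(n -> p); with O(n) we get O(p).
However, F(p) at premise 5 amounts to O(~p).
We now have both O(p) and O(~p) — p is simultaneously obligatory and forbidden, violating the D-axiom.

Inconsistent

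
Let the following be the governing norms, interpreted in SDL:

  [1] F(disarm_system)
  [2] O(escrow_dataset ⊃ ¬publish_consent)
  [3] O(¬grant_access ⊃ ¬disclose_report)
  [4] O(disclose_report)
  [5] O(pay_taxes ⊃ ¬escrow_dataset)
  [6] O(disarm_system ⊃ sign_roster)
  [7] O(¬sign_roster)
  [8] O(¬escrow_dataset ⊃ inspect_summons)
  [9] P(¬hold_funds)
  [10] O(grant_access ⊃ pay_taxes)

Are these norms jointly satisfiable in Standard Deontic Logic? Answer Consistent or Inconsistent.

Consistent

Premise 6 is O(disarm_system ⊃ sign_roster), but O(disarm_system) is not derivable from the premises, so it does not yield O(sign_roster).
So O(sign_roster) is not derivable, and the apparent clash with O(¬sign_roster) does not arise.
A world satisfying every obligation exists (e.g. disarm_system=false, disclose_report=true, escrow_dataset=false, grant_access=true, hold_funds=false, inspect_summons=true, pay_taxes=true, publish_consent=false, sign_roster=false); no atom is both obligatory and forbidden, so the set is consistent.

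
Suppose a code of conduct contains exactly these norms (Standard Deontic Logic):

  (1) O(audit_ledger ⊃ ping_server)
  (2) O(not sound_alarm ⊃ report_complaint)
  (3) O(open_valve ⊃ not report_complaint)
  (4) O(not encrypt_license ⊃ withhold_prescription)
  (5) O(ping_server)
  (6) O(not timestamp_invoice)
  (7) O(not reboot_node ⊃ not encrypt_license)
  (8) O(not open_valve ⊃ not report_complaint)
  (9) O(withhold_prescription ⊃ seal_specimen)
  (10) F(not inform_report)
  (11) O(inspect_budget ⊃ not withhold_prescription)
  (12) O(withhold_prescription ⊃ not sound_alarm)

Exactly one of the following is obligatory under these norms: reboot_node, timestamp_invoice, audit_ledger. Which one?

Premises 3 and 8 cover both cases: O(open_valve ⊃ not report_complaint) and O(not open_valve ⊃ not report_complaint). Since open_valve ∨ not open_valve is a tautology, O(not report_complaint) follows.
Premise 2 is O(not sound_alarm ⊃ report_complaint); contrapositively O(not report_complaint ⊃ sound_alarm). Since O(not report_complaint) holds, K gives O(sound_alarm).
Premise 12 is O(withhold_prescription ⊃ not sound_alarm); contrapositively O(sound_alarm ⊃ not withhold_prescription). Since O(sound_alarm) holds, K gives O(not withhold_prescription).
Premise 4 is O(not encrypt_license ⊃ withhold_prescription); contrapositively O(not withhold_prescription ⊃ encrypt_license). Since O(not withhold_prescription) holds, K gives O(encrypt_license).
The contrapositive of premise 7 (O(not reboot_node ⊃ not encrypt_license)) is O(encrypt_license ⊃ reboot_node), and O(encrypt_license) is already established, so O(reboot_node).
So O(reboot_node) holds — reboot_node is obligatory. None of the other listed options is made obligatory by any chain of premises.

reboot_node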